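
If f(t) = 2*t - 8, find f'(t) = 2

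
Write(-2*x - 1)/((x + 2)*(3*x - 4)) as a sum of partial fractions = -11/(10*(3*x - 4)) - 3/(10*(x + 2))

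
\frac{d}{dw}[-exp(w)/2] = -exp(w)/2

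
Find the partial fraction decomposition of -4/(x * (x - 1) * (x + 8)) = -1/(18*(x + 8)) - 4/(9*(x - 1)) + 1/(2*x)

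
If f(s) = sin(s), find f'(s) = cos(s)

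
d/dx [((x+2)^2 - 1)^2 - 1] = 4*x^3 + 24*x^2 + 44*x + 24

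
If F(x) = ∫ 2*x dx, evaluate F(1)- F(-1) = 0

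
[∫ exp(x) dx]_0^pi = -1 + exp(pi)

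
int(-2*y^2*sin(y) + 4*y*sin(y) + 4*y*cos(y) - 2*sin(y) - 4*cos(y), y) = 2*(y - 1)^2*cos(y) + C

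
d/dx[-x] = -1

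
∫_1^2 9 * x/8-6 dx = -69/16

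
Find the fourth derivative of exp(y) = exp(y)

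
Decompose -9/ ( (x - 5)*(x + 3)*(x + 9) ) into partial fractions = -3/(28*(x + 9)) + 3/(16*(x + 3)) - 9/(112*(x - 5))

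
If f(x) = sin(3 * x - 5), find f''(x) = -9*sin(3*x - 5)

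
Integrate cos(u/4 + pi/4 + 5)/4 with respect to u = sin(u/4 + pi/4 + 5) + C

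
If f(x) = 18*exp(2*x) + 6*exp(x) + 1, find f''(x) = 72*exp(2*x) + 6*exp(x)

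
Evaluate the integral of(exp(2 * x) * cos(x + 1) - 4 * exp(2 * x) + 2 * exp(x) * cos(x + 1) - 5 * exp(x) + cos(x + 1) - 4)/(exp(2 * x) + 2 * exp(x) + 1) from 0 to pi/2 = -2*pi - 3/2 - sin(1) + cos(1) + 3*exp(pi/2)/(1 + exp(pi/2))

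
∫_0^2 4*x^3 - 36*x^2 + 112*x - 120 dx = -96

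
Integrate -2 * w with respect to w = -w^2 + C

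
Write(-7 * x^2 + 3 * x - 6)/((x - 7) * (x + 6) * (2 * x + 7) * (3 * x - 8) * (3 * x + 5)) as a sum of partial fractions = -411/(24167*(3*x + 5)) + 645/(81289*(3*x - 8)) + 1636/(42735*(2*x + 7)) - 138/(10985*(x + 6)) - 164/(46137*(x - 7))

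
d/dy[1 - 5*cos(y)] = 5*sin(y)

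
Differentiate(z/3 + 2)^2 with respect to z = 2*z/9 + 4/3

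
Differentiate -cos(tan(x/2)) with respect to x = sin(tan(x/2))/(2*cos(x/2)^2)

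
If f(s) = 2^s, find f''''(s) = 2^s*log(2)^4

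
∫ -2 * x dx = -x^2 + C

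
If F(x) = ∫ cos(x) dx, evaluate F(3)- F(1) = -sin(1) + sin(3)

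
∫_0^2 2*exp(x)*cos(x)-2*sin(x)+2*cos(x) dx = -3 + (2 + exp(2))*(cos(2) + sin(2))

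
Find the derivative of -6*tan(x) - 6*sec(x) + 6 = -6*(sin(x) + 1)/cos(x)^2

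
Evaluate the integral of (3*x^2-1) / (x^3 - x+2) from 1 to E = -log(2) + log(-E + 2 + exp(3))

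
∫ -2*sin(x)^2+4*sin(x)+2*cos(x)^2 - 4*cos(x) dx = (sqrt(2)*sin(x + pi/4) - 2)^2 + C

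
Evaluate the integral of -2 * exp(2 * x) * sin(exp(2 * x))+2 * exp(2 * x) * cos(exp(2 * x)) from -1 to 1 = sqrt(2)*(-sin(exp(-2) + pi/4) + sin(pi/4 + exp(2)))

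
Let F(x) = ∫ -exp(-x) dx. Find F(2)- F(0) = -1 + exp(-2)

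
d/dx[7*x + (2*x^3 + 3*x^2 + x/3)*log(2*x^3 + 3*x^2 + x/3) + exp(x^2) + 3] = 6*x^2*log(2*x^3 + 3*x^2 + x/3) + 6*x^2 + 2*x*exp(x^2) + 6*x*log(2*x^3 + 3*x^2 + x/3) + 6*x + log(2*x^3 + 3*x^2 + x/3)/3 + 22/3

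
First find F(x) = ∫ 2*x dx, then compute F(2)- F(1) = 3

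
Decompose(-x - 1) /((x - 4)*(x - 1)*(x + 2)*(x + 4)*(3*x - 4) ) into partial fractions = 189/(1280*(3*x - 4)) + 3/(1280*(x + 4)) - 1/(360*(x + 2)) - 2/(45*(x - 1)) - 5/(1152*(x - 4))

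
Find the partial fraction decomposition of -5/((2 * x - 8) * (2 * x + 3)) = 5/(11*(2*x + 3)) - 5/(22*(x - 4))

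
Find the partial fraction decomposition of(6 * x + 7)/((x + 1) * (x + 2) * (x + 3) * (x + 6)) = 29/(60*(x + 6)) - 11/(6*(x + 3)) + 5/(4*(x + 2)) + 1/(10*(x + 1))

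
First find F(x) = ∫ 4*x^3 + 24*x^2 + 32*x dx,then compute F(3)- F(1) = 416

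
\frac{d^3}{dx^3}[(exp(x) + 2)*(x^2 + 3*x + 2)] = x^2*exp(x) + 9*x*exp(x) + 17*exp(x)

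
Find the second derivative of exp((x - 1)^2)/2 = 2*x^2*exp(x^2 - 2*x + 1) - 4*x*exp(x^2 - 2*x + 1) + 3*exp(x^2 - 2*x + 1)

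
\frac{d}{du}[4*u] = 4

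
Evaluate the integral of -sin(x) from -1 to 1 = 0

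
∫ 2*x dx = x^2 + C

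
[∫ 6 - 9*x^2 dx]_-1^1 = 6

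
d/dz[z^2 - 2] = 2*z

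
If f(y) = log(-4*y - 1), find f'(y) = 4/(4*y + 1)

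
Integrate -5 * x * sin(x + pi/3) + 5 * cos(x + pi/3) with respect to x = 5*x*cos(x + pi/3) + C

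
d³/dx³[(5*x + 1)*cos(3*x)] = 135*x*sin(3*x) + 27*sin(3*x) - 135*cos(3*x)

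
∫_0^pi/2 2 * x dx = pi^2/4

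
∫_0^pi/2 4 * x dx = pi^2/2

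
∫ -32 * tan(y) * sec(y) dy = -32*sec(y) + C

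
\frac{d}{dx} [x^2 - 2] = 2*x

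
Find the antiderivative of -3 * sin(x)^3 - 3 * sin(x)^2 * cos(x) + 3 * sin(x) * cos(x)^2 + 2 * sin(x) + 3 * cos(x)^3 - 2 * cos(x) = -2*sqrt(2)*sin(x + pi/4)*cos(x + pi/4)^2 + C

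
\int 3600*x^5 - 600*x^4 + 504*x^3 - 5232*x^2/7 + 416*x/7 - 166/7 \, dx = 600*x^6 - 120*x^5 + 126*x^4 - 1744*x^3/7 + 208*x^2/7 - 166*x/7 + C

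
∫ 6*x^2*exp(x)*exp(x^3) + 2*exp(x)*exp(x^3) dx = 2*exp(x*(x^2 + 1)) + C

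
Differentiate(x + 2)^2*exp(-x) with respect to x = (-x^2 - 2*x)*exp(-x)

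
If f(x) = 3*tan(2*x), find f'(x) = 6/cos(2*x)^2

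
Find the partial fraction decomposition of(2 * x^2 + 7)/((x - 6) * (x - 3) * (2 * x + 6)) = 25/(108*(x + 3)) - 25/(36*(x - 3)) + 79/(54*(x - 6))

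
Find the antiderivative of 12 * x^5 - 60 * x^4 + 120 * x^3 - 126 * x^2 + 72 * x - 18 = 2*x^6 - 12*x^5 + 30*x^4 - 42*x^3 + 36*x^2 - 18*x + C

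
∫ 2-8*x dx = -4*x^2 + 2*x + C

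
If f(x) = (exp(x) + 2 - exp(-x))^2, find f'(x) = (2*exp(4*x) + 4*exp(3*x) + 4*exp(x) - 2)*exp(-2*x)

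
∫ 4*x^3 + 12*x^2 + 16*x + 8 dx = x^4 + 4*x^3 + 8*x^2 + 8*x + C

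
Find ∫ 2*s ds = s^2 + C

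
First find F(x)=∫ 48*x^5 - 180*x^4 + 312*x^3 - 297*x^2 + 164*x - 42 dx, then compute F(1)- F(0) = -9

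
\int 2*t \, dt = t^2 + C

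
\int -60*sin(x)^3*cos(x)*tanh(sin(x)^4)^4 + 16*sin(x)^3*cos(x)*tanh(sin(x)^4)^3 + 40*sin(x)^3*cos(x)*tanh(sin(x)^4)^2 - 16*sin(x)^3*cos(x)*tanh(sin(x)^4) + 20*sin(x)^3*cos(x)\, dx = (5*tanh(sin(x)^4)^2 - 2*tanh(sin(x)^4) + 5)*tanh(sin(x)^4) + C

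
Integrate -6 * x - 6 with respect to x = -3*x^2 - 6*x + C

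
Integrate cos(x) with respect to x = sin(x) + C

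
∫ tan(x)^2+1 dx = tan(x) + C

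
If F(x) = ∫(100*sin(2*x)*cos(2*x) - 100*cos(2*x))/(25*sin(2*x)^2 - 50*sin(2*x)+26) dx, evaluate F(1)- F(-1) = -log(1 + (5*sin(2) + 5)^2) + log((5 - 5*sin(2))^2 + 1)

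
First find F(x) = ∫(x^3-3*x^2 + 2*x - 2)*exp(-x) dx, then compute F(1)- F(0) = -3*exp(-1)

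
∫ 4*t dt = 2*t^2 + C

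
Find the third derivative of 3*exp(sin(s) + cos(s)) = 3*(-sqrt(2)*sin(3*s + pi/4)/2 - 3*cos(2*s) + sqrt(2)*cos(s + pi/4)/2)*exp(sin(s))*exp(cos(s))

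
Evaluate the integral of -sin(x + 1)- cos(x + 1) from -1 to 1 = -1 - sin(2) + cos(2)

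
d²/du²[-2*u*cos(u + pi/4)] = 2*u*cos(u + pi/4) + 4*sin(u + pi/4)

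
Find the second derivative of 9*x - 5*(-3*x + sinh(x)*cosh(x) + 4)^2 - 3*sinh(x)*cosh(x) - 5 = 60*x*sinh(2*x) - 20*(cosh(2*x) - 1)^2 - 86*sinh(2*x) + 20*cosh(2*x) - 60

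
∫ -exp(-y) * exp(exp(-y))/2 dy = exp(exp(-y))/2 + C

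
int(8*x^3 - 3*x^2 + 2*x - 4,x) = 2*x^4 - x^3 + x^2 - 4*x + C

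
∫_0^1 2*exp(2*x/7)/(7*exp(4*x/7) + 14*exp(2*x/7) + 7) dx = -1/2 + exp(2/7)/(1 + exp(2/7))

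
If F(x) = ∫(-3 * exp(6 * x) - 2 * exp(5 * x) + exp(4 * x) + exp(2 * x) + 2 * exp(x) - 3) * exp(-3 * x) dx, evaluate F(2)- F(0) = -(-exp(-2) + exp(2))^3 - (-exp(-2) + exp(2))^2 - 2*exp(2) + 2*exp(-2)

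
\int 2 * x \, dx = x^2 + C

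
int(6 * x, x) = 3*x^2 + C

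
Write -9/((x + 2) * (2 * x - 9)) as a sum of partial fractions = -18/(13*(2*x - 9)) + 9/(13*(x + 2))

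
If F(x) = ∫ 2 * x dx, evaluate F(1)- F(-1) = 0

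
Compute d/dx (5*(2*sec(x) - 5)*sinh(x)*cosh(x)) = 5*tan(x)*sinh(2*x)*sec(x) + 10*cosh(2*x)*sec(x) - 25*cosh(2*x)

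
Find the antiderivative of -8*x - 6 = -4*x^2 - 6*x + C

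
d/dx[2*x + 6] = 2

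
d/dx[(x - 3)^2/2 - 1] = x - 3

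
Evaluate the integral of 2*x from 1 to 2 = 3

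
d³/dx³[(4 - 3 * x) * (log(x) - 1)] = (3*x + 8)/x^3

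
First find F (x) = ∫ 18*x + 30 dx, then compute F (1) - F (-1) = 60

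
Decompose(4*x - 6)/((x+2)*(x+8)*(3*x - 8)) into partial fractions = 3/(32*(3*x - 8)) - 19/(96*(x + 8)) + 1/(6*(x + 2))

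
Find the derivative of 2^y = 2^y*log(2)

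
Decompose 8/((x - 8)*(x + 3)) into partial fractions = -8/(11*(x + 3)) + 8/(11*(x - 8))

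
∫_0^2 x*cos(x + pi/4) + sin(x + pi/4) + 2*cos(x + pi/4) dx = -sqrt(2) + 4*sin(pi/4 + 2)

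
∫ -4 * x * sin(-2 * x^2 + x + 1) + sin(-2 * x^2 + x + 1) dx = -cos(-2*x^2 + x + 1) + C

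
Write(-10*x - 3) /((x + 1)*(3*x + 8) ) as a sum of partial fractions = -71/(5*(3*x + 8)) + 7/(5*(x + 1))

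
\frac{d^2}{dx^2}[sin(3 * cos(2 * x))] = -36*sin(2*x)^2*sin(3*cos(2*x)) - 12*cos(2*x)*cos(3*cos(2*x))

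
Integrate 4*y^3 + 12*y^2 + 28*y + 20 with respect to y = y^4 + 4*y^3 + 14*y^2 + 20*y + C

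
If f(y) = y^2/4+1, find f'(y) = y/2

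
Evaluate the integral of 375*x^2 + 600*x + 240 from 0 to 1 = 665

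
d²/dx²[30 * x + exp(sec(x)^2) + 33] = 2*(-2 + cos(x)^(-2) + 2/cos(x)^4)*exp(cos(x)^(-2))/cos(x)^2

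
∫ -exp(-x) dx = exp(-x) + C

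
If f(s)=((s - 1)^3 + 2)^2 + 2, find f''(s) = 30*s^4 - 120*s^3 + 180*s^2 - 96*s + 6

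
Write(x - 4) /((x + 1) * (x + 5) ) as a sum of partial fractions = 9/(4*(x + 5)) - 5/(4*(x + 1))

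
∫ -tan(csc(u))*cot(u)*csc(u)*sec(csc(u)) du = sec(csc(u)) + C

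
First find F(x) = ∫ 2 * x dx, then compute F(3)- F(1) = 8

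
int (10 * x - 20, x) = 5*x^2 - 20*x + C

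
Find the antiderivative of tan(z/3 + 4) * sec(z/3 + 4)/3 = sec(z/3 + 4) + C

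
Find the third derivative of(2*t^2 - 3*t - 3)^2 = 96*t - 72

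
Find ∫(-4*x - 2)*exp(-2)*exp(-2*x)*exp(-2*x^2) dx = exp(-2*x^2 - 2*x - 2) + C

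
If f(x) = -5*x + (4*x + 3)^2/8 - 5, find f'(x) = 4*x - 2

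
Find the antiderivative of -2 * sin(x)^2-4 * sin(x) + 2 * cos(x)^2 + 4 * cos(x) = (sqrt(2)*sin(x + pi/4) + 2)^2 + C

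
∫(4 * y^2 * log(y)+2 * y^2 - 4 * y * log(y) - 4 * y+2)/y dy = 2*(y - 1)^2*log(y) + C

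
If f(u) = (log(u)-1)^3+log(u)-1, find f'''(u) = (6*log(u)^2 - 30*log(u) + 32)/u^3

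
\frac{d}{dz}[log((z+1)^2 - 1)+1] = (2*z + 2)/(z^2 + 2*z)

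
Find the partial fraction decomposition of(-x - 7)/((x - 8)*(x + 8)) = -1/(16*(x + 8)) - 15/(16*(x - 8))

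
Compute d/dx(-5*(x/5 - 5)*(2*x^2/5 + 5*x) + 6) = -6*x^2/5 + 10*x + 125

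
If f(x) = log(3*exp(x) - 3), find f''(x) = -exp(x)/(exp(2*x) - 2*exp(x) + 1)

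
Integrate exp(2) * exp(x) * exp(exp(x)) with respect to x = exp(exp(x) + 2) + C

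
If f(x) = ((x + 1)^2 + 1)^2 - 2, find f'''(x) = 24*x + 24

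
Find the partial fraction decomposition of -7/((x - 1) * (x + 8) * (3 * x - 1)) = 63/(50*(3*x - 1)) - 7/(225*(x + 8)) - 7/(18*(x - 1))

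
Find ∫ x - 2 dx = x^2/2 - 2*x + C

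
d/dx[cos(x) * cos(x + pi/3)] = -sin(2*x + pi/3)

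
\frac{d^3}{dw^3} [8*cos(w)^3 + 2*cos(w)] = -216*sin(w)^3 + 170*sin(w)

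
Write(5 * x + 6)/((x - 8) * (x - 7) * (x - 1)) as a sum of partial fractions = 11/(42*(x - 1)) - 41/(6*(x - 7)) + 46/(7*(x - 8))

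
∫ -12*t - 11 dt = -6*t^2 - 11*t + C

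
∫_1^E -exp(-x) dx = -exp(-1) + exp(-E)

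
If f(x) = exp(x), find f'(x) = exp(x)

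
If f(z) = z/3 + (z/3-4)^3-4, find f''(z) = 2*z/9 - 8/3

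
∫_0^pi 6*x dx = 3*pi^2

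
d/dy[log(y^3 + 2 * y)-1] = (3*y^2 + 2)/(y^3 + 2*y)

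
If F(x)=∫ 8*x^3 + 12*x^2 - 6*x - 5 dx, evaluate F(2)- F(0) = 42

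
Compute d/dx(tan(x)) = cos(x)^(-2)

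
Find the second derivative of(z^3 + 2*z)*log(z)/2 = (6*z^2*log(z) + 5*z^2 + 2)/(2*z)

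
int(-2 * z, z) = -z^2 + C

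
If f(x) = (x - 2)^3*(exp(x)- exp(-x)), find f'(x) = (x^3*exp(2*x) + x^3 - 3*x^2*exp(2*x) - 9*x^2 + 24*x + 4*exp(2*x) - 20)*exp(-x)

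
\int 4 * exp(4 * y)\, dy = exp(4*y) + C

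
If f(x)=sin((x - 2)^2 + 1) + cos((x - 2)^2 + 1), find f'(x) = -2*x*sin(x^2 - 4*x + 5) + 2*x*cos(x^2 - 4*x + 5) + 4*sin(x^2 - 4*x + 5) - 4*cos(x^2 - 4*x + 5)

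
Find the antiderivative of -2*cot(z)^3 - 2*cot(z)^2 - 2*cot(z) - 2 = (cot(z) + 1)^2 + C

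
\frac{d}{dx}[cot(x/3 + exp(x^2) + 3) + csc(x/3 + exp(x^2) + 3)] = -(2*x*exp(x^2)*cos(x/3 + exp(x^2) + 3) + 2*x*exp(x^2) + cos(x/3 + exp(x^2) + 3)/3 + 1/3)/sin(x/3 + exp(x^2) + 3)^2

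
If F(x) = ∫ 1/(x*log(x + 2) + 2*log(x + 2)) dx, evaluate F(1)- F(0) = log(log(3)) - log(log(2))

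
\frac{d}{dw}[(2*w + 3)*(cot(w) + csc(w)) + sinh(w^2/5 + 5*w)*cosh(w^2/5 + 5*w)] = 2*w*cosh(2*w*(w/5 + 5))/5 - 2*w*cos(w)/sin(w)^2 - 2*w/sin(w)^2 + 5*cosh(2*w*(w/5 + 5)) + 2/tan(w) + 2/sin(w) - 3*cos(w)/sin(w)^2 - 3/sin(w)^2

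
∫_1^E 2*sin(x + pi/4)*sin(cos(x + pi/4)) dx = -2*cos(cos(pi/4 + 1)) + 2*cos(cos(pi/4 + E))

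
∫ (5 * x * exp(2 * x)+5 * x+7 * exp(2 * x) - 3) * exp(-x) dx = 2*(5*x + 2)*sinh(x) + C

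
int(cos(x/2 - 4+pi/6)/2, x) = sin(x/2 - 4 + pi/6) + C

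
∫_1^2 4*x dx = 6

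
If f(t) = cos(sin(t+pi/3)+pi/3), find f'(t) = -sin(sin(t + pi/3) + pi/3)*cos(t + pi/3)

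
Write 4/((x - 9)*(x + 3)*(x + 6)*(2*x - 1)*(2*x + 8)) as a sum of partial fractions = -32/(13923*(2*x - 1)) + 1/(585*(x + 6)) - 1/(117*(x + 4)) + 1/(126*(x + 3)) + 1/(19890*(x - 9))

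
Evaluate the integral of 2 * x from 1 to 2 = 3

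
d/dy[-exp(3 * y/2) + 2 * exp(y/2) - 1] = -3*exp(3*y/2)/2 + exp(y/2)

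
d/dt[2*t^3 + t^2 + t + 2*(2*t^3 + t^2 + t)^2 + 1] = 48*t^5 + 40*t^4 + 40*t^3 + 18*t^2 + 6*t + 1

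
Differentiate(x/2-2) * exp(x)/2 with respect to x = x*exp(x)/4 - 3*exp(x)/4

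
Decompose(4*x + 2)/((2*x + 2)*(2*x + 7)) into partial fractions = 12/(5*(2*x + 7)) - 1/(5*(x + 1))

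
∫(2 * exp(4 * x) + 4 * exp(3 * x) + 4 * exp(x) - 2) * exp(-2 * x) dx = ((exp(x) + 2)*exp(x) - 1)^2*exp(-2*x) + C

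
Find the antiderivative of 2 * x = x^2 + C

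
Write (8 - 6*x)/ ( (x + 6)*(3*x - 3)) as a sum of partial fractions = -44/(21*(x + 6)) + 2/(21*(x - 1))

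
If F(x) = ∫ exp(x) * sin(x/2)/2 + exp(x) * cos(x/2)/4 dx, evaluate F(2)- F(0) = exp(2)*sin(1)/2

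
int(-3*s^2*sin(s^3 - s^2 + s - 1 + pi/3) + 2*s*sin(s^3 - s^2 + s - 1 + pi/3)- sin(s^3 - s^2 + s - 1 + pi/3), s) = cos(s^3 - s^2 + s - 1 + pi/3) + C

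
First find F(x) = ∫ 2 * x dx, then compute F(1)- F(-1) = 0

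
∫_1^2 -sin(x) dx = -cos(1) + cos(2)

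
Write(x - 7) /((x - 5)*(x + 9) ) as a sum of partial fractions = 8/(7*(x + 9)) - 1/(7*(x - 5))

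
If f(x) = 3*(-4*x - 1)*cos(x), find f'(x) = 12*x*sin(x) + 3*sin(x) - 12*cos(x)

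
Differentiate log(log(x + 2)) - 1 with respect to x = 1/(x*log(x + 2) + 2*log(x + 2))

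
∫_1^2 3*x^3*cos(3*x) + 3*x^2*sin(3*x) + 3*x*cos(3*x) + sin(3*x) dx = 10*sin(6) - 2*sin(3)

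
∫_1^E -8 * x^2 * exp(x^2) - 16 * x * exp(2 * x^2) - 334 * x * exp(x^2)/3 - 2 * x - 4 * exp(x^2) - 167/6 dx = -4*(E/2 + 7 + exp(exp(2)))^2 - E/6 - 1/6 + 4*(E + 15/2)^2 + exp(exp(2))/3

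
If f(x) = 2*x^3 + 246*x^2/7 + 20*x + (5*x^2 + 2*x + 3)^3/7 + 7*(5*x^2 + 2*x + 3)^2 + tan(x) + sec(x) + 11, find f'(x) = 750*x^5/7 + 750*x^4/7 + 6040*x^3/7 + 3546*x^2/7 + 4166*x/7 + tan(x)^2 + tan(x)*sec(x) + 789/7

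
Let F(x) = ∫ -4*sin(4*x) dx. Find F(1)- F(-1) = 0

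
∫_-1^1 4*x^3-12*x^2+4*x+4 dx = 0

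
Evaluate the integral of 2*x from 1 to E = -1 + exp(2)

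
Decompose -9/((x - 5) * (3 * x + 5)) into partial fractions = 27/(20*(3*x + 5)) - 9/(20*(x - 5))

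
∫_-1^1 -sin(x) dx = 0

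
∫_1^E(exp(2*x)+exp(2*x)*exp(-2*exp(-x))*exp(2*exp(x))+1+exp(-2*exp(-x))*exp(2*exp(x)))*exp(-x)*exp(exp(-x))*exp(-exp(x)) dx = -exp(E - exp(-1)) - exp(-exp(E) + exp(-E)) + exp(-E + exp(-1)) + exp(-exp(-E) + exp(E))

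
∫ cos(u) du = sin(u) + C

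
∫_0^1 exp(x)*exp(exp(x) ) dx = -E + exp(E)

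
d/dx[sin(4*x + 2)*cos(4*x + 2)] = 4*cos(8*x + 4)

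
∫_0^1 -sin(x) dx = -1 + cos(1)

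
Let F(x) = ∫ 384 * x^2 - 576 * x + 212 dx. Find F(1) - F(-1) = 680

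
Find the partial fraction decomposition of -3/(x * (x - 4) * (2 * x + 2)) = -3/(10*(x + 1)) - 3/(40*(x - 4)) + 3/(8*x)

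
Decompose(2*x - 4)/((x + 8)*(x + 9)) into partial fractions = 22/(x + 9) - 20/(x + 8)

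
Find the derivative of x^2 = 2*x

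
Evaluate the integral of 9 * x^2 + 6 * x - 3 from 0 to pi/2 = 3 + (-3 + 3*pi/2)*(1 + pi/2)^2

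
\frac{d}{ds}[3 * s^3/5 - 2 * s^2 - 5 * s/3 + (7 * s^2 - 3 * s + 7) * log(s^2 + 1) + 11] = (27*s^4 + 210*s^3*log(s^2 + 1) + 150*s^3 - 45*s^2*log(s^2 + 1) - 88*s^2 + 210*s*log(s^2 + 1) + 150*s - 45*log(s^2 + 1) - 25)/(15*s^2 + 15)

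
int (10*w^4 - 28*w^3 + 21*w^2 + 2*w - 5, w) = 2*w^5 - 7*w^4 + 7*w^3 + w^2 - 5*w + C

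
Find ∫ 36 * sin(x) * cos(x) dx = 18*sin(x)^2 + C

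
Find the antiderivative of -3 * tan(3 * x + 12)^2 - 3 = -tan(3*x + 12) + C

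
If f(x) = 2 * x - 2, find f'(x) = 2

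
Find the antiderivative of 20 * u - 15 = 10*u^2 - 15*u + C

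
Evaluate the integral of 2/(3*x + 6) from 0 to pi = -2*log(2)/3 + 2*log(2 + pi)/3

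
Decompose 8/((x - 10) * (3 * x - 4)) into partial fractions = -12/(13*(3*x - 4)) + 4/(13*(x - 10))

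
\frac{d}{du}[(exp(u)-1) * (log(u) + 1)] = (u*exp(u)*log(u) + u*exp(u) + exp(u) - 1)/u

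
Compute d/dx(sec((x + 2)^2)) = 2*x*tan(x^2 + 4*x + 4)*sec(x^2 + 4*x + 4) + 4*tan(x^2 + 4*x + 4)*sec(x^2 + 4*x + 4)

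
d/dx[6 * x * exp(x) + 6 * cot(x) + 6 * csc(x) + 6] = 6*x*exp(x) + 6*exp(x) - 6*cos(x)/sin(x)^2 - 6/sin(x)^2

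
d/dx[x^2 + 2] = 2*x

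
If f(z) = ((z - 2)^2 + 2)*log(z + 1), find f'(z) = (2*z^2*log(z + 1) + z^2 - 2*z*log(z + 1) - 4*z - 4*log(z + 1) + 6)/(z + 1)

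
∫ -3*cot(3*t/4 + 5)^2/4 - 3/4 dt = cot(3*t/4 + 5) + C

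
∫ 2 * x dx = x^2 + C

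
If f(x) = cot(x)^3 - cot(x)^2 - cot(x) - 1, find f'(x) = -3*cot(x)^4 + 2*cot(x)^3 - 2*cot(x)^2 + 2*cot(x) + 1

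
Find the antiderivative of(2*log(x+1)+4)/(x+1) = (log(x + 1) + 2)^2 + C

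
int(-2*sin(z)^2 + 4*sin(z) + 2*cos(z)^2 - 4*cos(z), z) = (sqrt(2)*sin(z + pi/4) - 2)^2 + C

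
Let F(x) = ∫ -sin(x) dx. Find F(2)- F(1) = -cos(1) + cos(2)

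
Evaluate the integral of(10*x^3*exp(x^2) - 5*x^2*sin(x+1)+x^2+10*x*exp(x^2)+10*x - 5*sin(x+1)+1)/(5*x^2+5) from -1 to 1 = -3/5 + cos(2)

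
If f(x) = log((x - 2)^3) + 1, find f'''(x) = 6/(x^3 - 6*x^2 + 12*x - 8)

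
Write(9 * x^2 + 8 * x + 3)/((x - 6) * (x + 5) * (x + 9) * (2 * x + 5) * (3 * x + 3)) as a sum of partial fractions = 628/(9945*(2*x + 5)) + 11/(312*(x + 9)) - 47/(660*(x + 5)) - 1/(504*(x + 1)) + 25/(3927*(x - 6))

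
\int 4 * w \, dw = 2*w^2 + C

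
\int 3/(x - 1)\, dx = log(3*(x - 1)^3) + C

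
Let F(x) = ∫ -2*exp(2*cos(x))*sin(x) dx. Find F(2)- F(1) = -exp(2*cos(1)) + exp(2*cos(2))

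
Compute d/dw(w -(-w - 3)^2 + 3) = -2*w - 5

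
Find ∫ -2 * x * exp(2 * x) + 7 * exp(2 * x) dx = (4 - x)*exp(2*x) + C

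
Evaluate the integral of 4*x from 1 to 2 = 6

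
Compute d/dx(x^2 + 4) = 2*x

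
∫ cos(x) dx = sin(x) + C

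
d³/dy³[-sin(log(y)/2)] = -(6*sin(log(y)/2) + 7*cos(log(y)/2))/(8*y^3)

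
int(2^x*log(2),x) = 2^x + C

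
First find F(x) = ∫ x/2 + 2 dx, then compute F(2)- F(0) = 5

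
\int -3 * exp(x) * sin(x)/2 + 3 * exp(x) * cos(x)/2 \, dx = 3*exp(x)*cos(x)/2 + C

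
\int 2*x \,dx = x^2 + C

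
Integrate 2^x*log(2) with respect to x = 2^x + C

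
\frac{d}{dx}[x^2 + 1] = 2*x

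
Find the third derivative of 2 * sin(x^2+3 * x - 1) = -16*x^3*cos(x^2 + 3*x - 1) - 72*x^2*cos(x^2 + 3*x - 1) - 24*x*sin(x^2 + 3*x - 1) - 108*x*cos(x^2 + 3*x - 1) - 36*sin(x^2 + 3*x - 1) - 54*cos(x^2 + 3*x - 1)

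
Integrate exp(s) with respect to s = exp(s) + C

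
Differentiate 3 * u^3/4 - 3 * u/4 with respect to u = 9*u^2/4 - 3/4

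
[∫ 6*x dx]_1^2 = 9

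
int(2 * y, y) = y^2 + C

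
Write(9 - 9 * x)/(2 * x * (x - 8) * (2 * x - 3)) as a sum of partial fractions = 3/(13*(2*x - 3)) - 63/(208*(x - 8)) + 3/(16*x)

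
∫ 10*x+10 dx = 5*x^2 + 10*x + C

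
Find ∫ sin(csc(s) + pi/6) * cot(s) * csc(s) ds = cos(csc(s) + pi/6) + C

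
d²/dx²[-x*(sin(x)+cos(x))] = x*sin(x) + x*cos(x) + 2*sin(x) - 2*cos(x)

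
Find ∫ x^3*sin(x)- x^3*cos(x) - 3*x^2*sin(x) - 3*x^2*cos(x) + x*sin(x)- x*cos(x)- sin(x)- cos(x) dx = -sqrt(2)*x*(x^2 + 1)*sin(x + pi/4) + C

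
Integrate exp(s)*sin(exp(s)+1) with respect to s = -cos(exp(s) + 1) + C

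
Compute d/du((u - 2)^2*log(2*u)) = (2*u^2*log(u) + u^2 + 2*u^2*log(2) - 4*u*log(u) - 4*u - 4*u*log(2) + 4)/u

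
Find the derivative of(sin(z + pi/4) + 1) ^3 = 3*sin(z + pi/4)^2*cos(z + pi/4) + 3*cos(2*z) + 3*cos(z + pi/4)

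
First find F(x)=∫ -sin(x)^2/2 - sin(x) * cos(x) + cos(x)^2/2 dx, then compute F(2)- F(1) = sqrt(2)*(sin(pi/4 + 4) - sin(pi/4 + 2))/4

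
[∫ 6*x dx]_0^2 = 12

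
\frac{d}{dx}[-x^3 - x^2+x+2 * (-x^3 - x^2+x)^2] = 12*x^5 + 20*x^4 - 8*x^3 - 15*x^2 + 2*x + 1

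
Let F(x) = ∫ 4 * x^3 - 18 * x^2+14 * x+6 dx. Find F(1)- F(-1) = 0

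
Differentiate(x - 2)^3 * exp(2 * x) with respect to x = 2*x^3*exp(2*x) - 9*x^2*exp(2*x) + 12*x*exp(2*x) - 4*exp(2*x)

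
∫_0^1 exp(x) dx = -1 + E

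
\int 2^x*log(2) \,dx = 2^x + C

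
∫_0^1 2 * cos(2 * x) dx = sin(2)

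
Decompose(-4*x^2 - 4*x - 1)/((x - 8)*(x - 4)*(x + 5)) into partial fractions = -9/(13*(x + 5)) + 9/(4*(x - 4)) - 289/(52*(x - 8))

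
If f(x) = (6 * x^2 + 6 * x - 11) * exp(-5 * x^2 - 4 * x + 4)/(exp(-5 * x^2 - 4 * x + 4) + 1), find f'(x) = (-60*x^3*exp(5*x^2 + 4*x - 4) - 84*x^2*exp(5*x^2 + 4*x - 4) + 98*x*exp(5*x^2 + 4*x - 4) + 12*x + 50*exp(5*x^2 + 4*x - 4) + 6)/(exp(-8)*exp(8*x)*exp(10*x^2) + 2*exp(-4)*exp(4*x)*exp(5*x^2) + 1)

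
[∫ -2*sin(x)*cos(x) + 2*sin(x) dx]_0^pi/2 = 1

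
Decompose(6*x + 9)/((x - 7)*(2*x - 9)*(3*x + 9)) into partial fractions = -16/(25*(2*x - 9)) - 1/(50*(x + 3)) + 17/(50*(x - 7))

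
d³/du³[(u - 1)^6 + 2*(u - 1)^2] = 120*u^3 - 360*u^2 + 360*u - 120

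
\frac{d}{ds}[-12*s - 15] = -12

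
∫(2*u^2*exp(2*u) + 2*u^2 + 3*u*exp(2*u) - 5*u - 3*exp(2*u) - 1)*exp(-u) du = -2*(-2*u^2 + u + 2)*sinh(u) + C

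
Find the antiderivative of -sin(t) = cos(t) + C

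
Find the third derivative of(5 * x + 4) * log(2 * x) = (8 - 5*x)/x^3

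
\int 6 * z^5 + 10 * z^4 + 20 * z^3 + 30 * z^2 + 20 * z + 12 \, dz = z^6 + 2*z^5 + 5*z^4 + 10*z^3 + 10*z^2 + 12*z + C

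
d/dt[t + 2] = 1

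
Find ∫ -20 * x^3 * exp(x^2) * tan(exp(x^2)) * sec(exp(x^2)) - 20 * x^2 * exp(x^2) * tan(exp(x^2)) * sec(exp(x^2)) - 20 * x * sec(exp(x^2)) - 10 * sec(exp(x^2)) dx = -10*x*(x + 1)*sec(exp(x^2)) + C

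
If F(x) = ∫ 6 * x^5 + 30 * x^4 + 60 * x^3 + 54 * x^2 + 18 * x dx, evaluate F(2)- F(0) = 676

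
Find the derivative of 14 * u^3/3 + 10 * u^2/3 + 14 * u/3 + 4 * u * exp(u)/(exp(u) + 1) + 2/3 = (42*u^2*exp(2*u) + 84*u^2*exp(u) + 42*u^2 + 20*u*exp(2*u) + 52*u*exp(u) + 20*u + 26*exp(2*u) + 40*exp(u) + 14)/(3*exp(2*u) + 6*exp(u) + 3)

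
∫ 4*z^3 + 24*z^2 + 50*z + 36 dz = z^4 + 8*z^3 + 25*z^2 + 36*z + C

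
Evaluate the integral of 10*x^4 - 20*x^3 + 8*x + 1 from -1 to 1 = 6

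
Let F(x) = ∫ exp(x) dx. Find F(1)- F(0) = -1 + E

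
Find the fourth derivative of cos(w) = cos(w)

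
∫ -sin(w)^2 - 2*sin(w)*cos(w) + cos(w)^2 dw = (sin(w) + cos(w))*cos(w) + C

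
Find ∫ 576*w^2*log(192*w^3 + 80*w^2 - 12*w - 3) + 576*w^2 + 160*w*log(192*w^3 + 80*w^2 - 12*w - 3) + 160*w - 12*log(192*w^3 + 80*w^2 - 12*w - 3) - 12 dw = (192*w^3 + 80*w^2 - 12*w - 3)*log(192*w^3 + 80*w^2 - 12*w - 3) + C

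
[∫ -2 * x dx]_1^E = 1 - exp(2)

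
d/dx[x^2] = 2*x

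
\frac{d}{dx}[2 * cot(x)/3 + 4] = -2/(3*sin(x)^2)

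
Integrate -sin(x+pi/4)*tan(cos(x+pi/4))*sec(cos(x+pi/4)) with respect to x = sec(cos(x + pi/4)) + C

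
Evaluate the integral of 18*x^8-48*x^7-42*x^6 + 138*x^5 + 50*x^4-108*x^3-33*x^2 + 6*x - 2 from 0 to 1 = -14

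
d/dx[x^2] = 2*x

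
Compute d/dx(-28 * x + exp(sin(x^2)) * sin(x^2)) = x*exp(sin(x^2))*sin(2*x^2) + 2*x*exp(sin(x^2))*cos(x^2) - 28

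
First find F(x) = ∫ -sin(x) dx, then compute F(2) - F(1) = -cos(1) + cos(2)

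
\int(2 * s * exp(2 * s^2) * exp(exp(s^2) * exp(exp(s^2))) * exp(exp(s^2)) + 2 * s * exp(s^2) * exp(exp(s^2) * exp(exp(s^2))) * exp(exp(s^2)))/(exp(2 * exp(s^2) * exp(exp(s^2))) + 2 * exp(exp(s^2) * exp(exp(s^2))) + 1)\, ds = exp(exp(s^2 + exp(s^2)))/(exp(exp(s^2 + exp(s^2))) + 1) + C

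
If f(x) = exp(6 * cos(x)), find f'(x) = -6*exp(6*cos(x))*sin(x)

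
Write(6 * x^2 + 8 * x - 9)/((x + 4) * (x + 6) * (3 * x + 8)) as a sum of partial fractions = 111/(40*(3*x + 8)) + 159/(20*(x + 6)) - 55/(8*(x + 4))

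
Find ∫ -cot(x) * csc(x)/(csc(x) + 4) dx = log(csc(x) + 4) + C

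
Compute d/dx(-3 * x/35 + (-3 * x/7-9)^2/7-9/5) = 18*x/343 + 249/245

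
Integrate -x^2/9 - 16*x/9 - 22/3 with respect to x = -x^3/27 - 8*x^2/9 - 22*x/3 + C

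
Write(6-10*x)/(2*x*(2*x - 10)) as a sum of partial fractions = -11/(5*(x - 5)) - 3/(10*x)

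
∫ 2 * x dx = x^2 + C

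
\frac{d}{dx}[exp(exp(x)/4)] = exp(x + exp(x)/4)/4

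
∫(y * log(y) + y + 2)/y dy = (y + 2)*log(y) + C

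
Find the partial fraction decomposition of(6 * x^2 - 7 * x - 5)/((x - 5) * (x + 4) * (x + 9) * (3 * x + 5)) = -9/(44*(3*x + 5)) - 136/(385*(x + 9)) + 17/(45*(x + 4)) + 11/(252*(x - 5))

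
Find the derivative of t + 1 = 1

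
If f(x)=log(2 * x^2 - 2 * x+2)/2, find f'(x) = (2*x - 1)/(2*x^2 - 2*x + 2)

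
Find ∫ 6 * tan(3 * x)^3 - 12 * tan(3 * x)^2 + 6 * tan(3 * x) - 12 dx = (tan(3*x) - 2)^2 + C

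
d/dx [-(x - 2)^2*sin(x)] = -x^2*cos(x) - 2*x*sin(x) + 4*x*cos(x) + 4*sin(x) - 4*cos(x)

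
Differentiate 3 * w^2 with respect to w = 6*w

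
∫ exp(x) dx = exp(x) + C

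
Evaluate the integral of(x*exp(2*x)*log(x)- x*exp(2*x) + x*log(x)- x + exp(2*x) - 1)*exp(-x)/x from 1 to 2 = (-1 + log(2))*(-exp(-2) + exp(2)) - exp(-1) + E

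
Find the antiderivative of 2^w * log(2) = 2^w + C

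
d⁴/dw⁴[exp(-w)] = exp(-w)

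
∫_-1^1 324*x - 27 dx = -54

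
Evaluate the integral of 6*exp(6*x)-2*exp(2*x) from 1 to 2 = -exp(6) - exp(4) + exp(2) + exp(12)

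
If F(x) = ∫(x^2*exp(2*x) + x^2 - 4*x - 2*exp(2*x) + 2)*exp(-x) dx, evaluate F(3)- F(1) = -exp(-1) - 3*exp(-3) + E + 3*exp(3)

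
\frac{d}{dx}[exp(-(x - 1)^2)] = (2 - 2*x)*exp(-x^2 + 2*x - 1)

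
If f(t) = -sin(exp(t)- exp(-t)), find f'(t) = -(exp(2*t) + 1)*exp(-t)*cos(exp(t) - exp(-t))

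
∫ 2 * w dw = w^2 + C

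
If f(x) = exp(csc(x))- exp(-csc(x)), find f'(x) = -(exp(2/sin(x)) + 1)*exp(-csc(x))*cos(x)/sin(x)^2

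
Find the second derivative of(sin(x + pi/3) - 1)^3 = -3*sin(x + pi/3)^3 + 6*sin(x + pi/3)^2 + 6*sin(x + pi/3)*cos(x + pi/3)^2 - 3*sin(x + pi/3) - 6*cos(x + pi/3)^2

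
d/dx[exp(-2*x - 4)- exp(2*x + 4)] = (-2*exp(4*x + 8) - 2)*exp(-2*x - 4)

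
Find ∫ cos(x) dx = sin(x) + C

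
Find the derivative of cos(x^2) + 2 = -2*x*sin(x^2)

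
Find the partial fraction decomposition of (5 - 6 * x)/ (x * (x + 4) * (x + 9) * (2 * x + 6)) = -59/(540*(x + 9)) + 29/(40*(x + 4)) - 23/(36*(x + 3)) + 5/(216*x)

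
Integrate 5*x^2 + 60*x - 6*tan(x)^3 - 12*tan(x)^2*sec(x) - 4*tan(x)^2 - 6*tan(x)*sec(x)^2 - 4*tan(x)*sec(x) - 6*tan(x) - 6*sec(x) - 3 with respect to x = 5*x^3/3 + 30*x^2 + x - 3*(tan(x) + sec(x))^2 - 4*tan(x) - 4*sec(x) + C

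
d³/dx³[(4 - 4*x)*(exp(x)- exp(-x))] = (-4*x*exp(2*x) - 4*x - 8*exp(2*x) + 16)*exp(-x)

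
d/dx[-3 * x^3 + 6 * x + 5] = 6 - 9*x^2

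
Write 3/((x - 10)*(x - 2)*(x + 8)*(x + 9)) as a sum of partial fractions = -3/(209*(x + 9)) + 1/(60*(x + 8)) - 3/(880*(x - 2)) + 1/(912*(x - 10))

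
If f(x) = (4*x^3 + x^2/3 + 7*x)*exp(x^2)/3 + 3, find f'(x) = 8*x^4*exp(x^2)/3 + 2*x^3*exp(x^2)/9 + 26*x^2*exp(x^2)/3 + 2*x*exp(x^2)/9 + 7*exp(x^2)/3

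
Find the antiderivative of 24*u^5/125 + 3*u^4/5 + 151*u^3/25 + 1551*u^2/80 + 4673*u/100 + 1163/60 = 4*u^6/125 + 3*u^5/25 + 151*u^4/100 + 517*u^3/80 + 4673*u^2/200 + 1163*u/60 + C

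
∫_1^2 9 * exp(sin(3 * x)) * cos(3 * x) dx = -3*exp(sin(3)) + 3*exp(sin(6))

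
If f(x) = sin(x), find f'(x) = cos(x)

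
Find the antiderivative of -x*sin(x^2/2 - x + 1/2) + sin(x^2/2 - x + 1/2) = cos((x - 1)^2/2) + C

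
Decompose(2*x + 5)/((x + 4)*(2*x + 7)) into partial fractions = -4/(2*x + 7) + 3/(x + 4)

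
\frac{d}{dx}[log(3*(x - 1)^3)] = 3/(x - 1)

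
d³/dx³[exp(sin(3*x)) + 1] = -27*(sin(3*x) + 3)*exp(sin(3*x))*sin(3*x)*cos(3*x)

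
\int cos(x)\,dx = sin(x) + C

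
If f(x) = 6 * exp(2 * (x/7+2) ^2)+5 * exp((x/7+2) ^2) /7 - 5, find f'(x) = 10*x*exp(x^2/49 + 4*x/7 + 4)/343 + 24*x*exp(2*x^2/49 + 8*x/7 + 8)/49 + 20*exp(x^2/49 + 4*x/7 + 4)/49 + 48*exp(2*x^2/49 + 8*x/7 + 8)/7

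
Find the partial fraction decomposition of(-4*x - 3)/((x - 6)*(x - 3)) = 5/(x - 3) - 9/(x - 6)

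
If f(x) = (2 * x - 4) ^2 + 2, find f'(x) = 8*x - 16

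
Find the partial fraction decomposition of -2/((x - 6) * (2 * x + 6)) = 1/(9*(x + 3)) - 1/(9*(x - 6))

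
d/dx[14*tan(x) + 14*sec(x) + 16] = 14*(sin(x) + 1)/cos(x)^2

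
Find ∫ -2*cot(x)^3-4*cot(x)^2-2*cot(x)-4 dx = (cot(x) + 2)^2 + C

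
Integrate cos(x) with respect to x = sin(x) + C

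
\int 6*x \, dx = 3*x^2 + C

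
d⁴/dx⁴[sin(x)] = sin(x)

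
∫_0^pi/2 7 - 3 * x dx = -12 + (-3 + pi/4)*(-3*pi/2 - 4)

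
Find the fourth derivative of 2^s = 2^s*log(2)^4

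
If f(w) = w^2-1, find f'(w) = 2*w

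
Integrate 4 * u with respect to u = 2*u^2 + C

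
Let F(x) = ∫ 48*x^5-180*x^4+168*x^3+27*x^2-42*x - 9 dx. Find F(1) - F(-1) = -72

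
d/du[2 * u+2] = 2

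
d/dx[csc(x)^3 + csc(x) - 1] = -(1 + 3/sin(x)^2)*cos(x)/sin(x)^2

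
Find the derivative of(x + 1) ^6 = 6*x^5 + 30*x^4 + 60*x^3 + 60*x^2 + 30*x + 6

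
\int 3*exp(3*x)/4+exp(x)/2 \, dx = (exp(2*x) + 2)*exp(x)/4 + C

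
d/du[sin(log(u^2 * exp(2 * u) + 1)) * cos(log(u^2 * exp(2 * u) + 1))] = 2*u*(u + 1)*exp(2*u)*cos(2*log(u^2*exp(2*u) + 1))/(u^2*exp(2*u) + 1)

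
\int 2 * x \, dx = x^2 + C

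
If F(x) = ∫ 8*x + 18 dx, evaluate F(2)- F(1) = 30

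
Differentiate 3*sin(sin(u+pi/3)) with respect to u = 3*cos(u + pi/3)*cos(sin(u + pi/3))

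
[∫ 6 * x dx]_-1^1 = 0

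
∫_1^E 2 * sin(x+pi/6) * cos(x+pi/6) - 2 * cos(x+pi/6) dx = -(-1 + sin(pi/6 + 1))^2 + (-1 + sin(pi/6 + E))^2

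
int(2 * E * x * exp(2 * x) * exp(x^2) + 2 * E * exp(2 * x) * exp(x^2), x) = exp(x^2 + 2*x + 1) + C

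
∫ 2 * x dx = x^2 + C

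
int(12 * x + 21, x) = 6*x^2 + 21*x + C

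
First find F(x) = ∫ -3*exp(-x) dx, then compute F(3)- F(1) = -3*exp(-1) + 3*exp(-3)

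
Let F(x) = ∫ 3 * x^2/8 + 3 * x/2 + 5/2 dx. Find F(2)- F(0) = 9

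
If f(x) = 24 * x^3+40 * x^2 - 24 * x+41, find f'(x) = 72*x^2 + 80*x - 24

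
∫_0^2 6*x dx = 12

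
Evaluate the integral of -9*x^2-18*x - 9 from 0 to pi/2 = 3 - 3*(1 + pi/2)^3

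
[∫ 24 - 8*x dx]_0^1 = 20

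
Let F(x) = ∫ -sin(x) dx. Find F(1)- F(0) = -1 + cos(1)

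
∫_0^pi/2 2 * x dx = pi^2/4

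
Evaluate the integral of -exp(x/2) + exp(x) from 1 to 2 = -(-1 + exp(1/2))^2 + (-1 + E)^2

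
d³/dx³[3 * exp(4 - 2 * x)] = -24*exp(4 - 2*x)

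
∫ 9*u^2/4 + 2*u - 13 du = 3*u^3/4 + u^2 - 13*u + C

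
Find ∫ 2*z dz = z^2 + C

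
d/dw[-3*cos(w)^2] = 3*sin(2*w)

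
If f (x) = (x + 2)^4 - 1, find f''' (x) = 24*x + 48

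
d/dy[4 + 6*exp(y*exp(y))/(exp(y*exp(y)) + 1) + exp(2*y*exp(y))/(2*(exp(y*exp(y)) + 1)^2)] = (6*y*exp(y*exp(y) + y) + 7*y*exp(2*y*exp(y) + y) + 6*exp(y*exp(y) + y) + 7*exp(2*y*exp(y) + y))/(exp(3*y*exp(y)) + 3*exp(2*y*exp(y)) + 3*exp(y*exp(y)) + 1)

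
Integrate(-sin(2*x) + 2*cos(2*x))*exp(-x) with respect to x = exp(-x)*sin(2*x) + C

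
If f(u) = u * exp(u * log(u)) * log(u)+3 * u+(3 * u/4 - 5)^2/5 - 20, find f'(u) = u*exp(u*log(u))*log(u)^2 + u*exp(u*log(u))*log(u) + 9*u/40 + exp(u*log(u))*log(u) + exp(u*log(u)) + 3/2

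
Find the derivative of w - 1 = 1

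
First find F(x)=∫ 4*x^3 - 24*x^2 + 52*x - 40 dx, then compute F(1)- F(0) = -21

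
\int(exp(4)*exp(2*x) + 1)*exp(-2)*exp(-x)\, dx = 2*sinh(x + 2) + C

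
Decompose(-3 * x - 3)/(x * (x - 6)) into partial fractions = -7/(2*(x - 6)) + 1/(2*x)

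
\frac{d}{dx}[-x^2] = -2*x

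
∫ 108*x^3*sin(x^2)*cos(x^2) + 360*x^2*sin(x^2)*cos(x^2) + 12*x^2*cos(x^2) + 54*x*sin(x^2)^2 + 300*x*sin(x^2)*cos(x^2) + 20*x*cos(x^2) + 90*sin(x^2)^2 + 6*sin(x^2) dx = (3*x + 5)*((9*x + 15)*sin(x^2) + 2)*sin(x^2) + C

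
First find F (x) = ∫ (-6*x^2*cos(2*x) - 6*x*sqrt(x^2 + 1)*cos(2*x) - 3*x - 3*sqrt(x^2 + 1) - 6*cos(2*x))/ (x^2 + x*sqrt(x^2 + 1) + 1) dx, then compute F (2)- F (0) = -3*log(2 + sqrt(5)) - 3*sin(4)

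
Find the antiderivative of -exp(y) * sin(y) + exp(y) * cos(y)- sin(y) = (exp(y) + 1)*cos(y) + C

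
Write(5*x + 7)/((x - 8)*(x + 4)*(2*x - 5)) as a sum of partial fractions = -6/(11*(2*x - 5)) - 1/(12*(x + 4)) + 47/(132*(x - 8))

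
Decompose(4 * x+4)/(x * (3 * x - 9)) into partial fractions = 16/(9*(x - 3)) - 4/(9*x)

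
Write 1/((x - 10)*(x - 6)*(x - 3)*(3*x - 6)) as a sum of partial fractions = -1/(96*(x - 2)) + 1/(63*(x - 3)) - 1/(144*(x - 6)) + 1/(672*(x - 10))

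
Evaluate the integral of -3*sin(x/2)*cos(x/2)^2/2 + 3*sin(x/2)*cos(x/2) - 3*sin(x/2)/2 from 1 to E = (-1 + cos(E/2))^3 - (-1 + cos(1/2))^3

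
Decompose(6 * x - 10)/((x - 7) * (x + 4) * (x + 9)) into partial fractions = -4/(5*(x + 9)) + 34/(55*(x + 4)) + 2/(11*(x - 7))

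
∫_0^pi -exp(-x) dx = -1 + exp(-pi)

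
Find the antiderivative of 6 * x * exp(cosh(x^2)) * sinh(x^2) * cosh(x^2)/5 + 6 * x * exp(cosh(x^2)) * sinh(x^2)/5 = 3*exp(cosh(x^2))*cosh(x^2)/5 + C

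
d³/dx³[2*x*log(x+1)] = (-2*x - 6)/(x^3 + 3*x^2 + 3*x + 1)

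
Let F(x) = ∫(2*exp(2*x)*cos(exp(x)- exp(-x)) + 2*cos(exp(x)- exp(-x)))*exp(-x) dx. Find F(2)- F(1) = -2*sin(E - exp(-1)) - 2*sin(-exp(2) + exp(-2))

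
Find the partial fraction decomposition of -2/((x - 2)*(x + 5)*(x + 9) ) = -1/(22*(x + 9)) + 1/(14*(x + 5)) - 2/(77*(x - 2))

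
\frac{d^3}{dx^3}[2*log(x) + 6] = 4/x^3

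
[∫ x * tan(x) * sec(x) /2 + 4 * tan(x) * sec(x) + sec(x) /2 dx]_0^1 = -4 + 9*sec(1)/2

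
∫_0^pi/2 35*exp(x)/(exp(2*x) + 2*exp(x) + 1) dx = -35/2 + 35*exp(pi/2)/(1 + exp(pi/2))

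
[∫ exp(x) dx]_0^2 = -1 + exp(2)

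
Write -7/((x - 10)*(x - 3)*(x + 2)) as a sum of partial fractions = -7/(60*(x + 2)) + 1/(5*(x - 3)) - 1/(12*(x - 10))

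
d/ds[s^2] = 2*s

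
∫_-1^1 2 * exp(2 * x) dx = -exp(-2) + exp(2)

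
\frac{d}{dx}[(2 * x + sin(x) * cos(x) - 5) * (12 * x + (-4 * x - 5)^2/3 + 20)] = 16*x^2*cos(2*x)/3 + 32*x^2 + 16*x*sin(2*x)/3 + 76*x*cos(2*x)/3 + 48*x + 38*sin(2*x)/3 + 85*cos(2*x)/3 - 70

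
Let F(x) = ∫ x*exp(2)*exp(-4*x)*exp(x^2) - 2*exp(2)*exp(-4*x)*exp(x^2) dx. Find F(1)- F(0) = -exp(2)/2 + exp(-1)/2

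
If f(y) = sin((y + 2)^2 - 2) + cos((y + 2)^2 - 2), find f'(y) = -2*y*sin(y^2 + 4*y + 2) + 2*y*cos(y^2 + 4*y + 2) - 4*sin(y^2 + 4*y + 2) + 4*cos(y^2 + 4*y + 2)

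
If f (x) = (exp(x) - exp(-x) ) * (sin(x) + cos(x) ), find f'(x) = 2*(exp(2*x)*cos(x) + sin(x))*exp(-x)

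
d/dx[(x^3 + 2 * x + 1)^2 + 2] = 6*x^5 + 16*x^3 + 6*x^2 + 8*x + 4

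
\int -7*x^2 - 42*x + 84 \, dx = -7*x^3/3 - 21*x^2 + 84*x + C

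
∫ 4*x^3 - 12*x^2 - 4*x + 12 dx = x^4 - 4*x^3 - 2*x^2 + 12*x + C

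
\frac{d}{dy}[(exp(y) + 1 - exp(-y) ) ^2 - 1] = (2*exp(4*y) + 2*exp(3*y) + 2*exp(y) - 2)*exp(-2*y)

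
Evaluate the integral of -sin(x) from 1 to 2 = -cos(1) + cos(2)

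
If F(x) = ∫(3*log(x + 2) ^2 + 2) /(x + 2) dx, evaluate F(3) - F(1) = -2*log(3) - log(3)^3 + 2*log(5) + log(5)^3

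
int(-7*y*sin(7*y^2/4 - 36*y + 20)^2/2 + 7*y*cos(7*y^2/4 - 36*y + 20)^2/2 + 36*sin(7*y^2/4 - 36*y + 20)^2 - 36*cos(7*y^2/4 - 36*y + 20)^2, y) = sin(7*y^2/2 - 72*y + 40)/2 + C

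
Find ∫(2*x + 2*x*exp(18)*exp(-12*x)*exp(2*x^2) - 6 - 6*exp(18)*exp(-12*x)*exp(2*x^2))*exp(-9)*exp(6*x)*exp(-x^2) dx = 2*sinh((x - 3)^2) + C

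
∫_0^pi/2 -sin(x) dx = -1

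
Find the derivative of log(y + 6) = 1/(y + 6)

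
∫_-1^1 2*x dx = 0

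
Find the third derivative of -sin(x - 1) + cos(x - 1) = sin(x - 1) + cos(x - 1)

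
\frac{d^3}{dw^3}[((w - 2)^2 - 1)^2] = 24*w - 48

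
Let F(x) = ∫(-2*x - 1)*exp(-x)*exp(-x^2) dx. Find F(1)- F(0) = -1 + exp(-2)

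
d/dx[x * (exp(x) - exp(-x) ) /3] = (x*exp(2*x) + x + exp(2*x) - 1)*exp(-x)/3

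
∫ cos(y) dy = sin(y) + C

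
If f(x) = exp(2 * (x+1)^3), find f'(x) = 6*x^2*exp(2*x^3 + 6*x^2 + 6*x + 2) + 12*x*exp(2*x^3 + 6*x^2 + 6*x + 2) + 6*exp(2*x^3 + 6*x^2 + 6*x + 2)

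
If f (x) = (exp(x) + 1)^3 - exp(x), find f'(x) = 3*exp(3*x) + 6*exp(2*x) + 2*exp(x)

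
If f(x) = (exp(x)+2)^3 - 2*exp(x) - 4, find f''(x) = 9*exp(3*x) + 24*exp(2*x) + 10*exp(x)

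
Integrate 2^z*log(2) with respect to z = 2^z + C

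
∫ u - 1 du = u^2/2 - u + C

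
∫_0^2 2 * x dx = 4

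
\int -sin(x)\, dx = cos(x) + C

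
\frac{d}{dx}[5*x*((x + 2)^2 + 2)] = 15*x^2 + 40*x + 30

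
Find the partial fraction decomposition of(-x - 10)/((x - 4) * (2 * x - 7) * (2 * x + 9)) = -11/(272*(2*x + 9)) + 27/(16*(2*x - 7)) - 14/(17*(x - 4))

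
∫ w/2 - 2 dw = w^2/4 - 2*w + C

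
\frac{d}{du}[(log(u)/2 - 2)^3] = (3*log(u)^2 - 24*log(u) + 48)/(8*u)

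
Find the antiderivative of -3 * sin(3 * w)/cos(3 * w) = log(cos(3*w)) + C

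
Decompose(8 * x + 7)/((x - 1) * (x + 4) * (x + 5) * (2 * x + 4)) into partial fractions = 11/(12*(x + 5)) - 5/(4*(x + 4)) + 1/(4*(x + 2)) + 1/(12*(x - 1))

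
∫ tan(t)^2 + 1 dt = tan(t) + C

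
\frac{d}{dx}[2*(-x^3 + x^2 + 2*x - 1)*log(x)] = (-6*x^3*log(x) - 2*x^3 + 4*x^2*log(x) + 2*x^2 + 4*x*log(x) + 4*x - 2)/x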